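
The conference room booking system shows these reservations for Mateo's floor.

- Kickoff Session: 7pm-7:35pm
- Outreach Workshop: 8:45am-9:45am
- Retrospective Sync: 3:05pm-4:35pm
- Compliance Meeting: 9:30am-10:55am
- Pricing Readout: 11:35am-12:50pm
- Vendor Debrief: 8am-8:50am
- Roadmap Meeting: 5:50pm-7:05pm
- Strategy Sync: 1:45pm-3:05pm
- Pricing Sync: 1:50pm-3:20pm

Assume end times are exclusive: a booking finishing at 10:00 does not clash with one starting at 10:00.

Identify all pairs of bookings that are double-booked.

Compliance Meeting & Outreach Workshop, Kickoff Session & Roadmap Meeting, Outreach Workshop & Vendor Debrief, Pricing Sync & Retrospective Sync, Pricing Sync & Strategy Sync

Sorted by start: Vendor Debrief, Outreach Workshop, Compliance Meeting, Pricing Readout, Strategy Sync, Pricing Sync, Retrospective Sync, Roadmap Meeting, Kickoff Session.
Outreach Workshop starts before Vendor Debrief ends → Vendor Debrief and Outreach Workshop overlap.
Compliance Meeting starts after Vendor Debrief ends, so Vendor Debrief has no further overlaps.
Compliance Meeting starts before Outreach Workshop ends → Outreach Workshop and Compliance Meeting overlap.
Pricing Readout starts after Outreach Workshop ends, so Outreach Workshop has no further overlaps.
Pricing Readout starts after Compliance Meeting ends, so Compliance Meeting has no further overlaps.
Strategy Sync starts after Pricing Readout ends, so Pricing Readout has no further overlaps.
Pricing Sync starts before Strategy Sync ends → Strategy Sync and Pricing Sync overlap.
Retrospective Sync starts exactly when Strategy Sync ends (back-to-back, no overlap), so Strategy Sync has no further overlaps.
Retrospective Sync starts before Pricing Sync ends → Pricing Sync and Retrospective Sync overlap.
Roadmap Meeting starts after Pricing Sync ends, so Pricing Sync has no further overlaps.
Roadmap Meeting starts after Retrospective Sync ends, so Retrospective Sync has no further overlaps.
Kickoff Session starts before Roadmap Meeting ends → Roadmap Meeting and Kickoff Session overlap.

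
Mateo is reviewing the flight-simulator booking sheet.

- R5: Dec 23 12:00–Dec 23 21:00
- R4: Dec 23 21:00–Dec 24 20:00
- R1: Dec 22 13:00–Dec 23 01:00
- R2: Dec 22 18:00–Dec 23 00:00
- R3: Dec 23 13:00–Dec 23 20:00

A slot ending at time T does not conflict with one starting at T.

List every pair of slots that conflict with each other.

Two intervals overlap when each starts before the other ends.
Sorted by start: R1, R2, R5, R3, R4.
R2 starts before R1 ends → R1 and R2 overlap.
R5 starts after R1 ends — done with R1.
R5 starts after R2 ends — done with R2.
R3 starts before R5 ends → R5 and R3 overlap.
R4 starts exactly when R5 ends (back-to-back, no overlap).
R4 starts after R3 ends.

R1 & R2, R3 & R5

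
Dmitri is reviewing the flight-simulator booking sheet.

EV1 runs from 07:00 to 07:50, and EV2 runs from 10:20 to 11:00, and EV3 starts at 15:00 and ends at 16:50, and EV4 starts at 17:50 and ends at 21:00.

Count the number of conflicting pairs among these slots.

0

Check each pair: they overlap iff neither finishes before the other starts.
Sorted by start: EV1, EV2, EV3, EV4.
EV2 starts after EV1 ends, so EV1 has no further overlaps.
EV3 starts after EV2 ends, so EV2 has no further overlaps.
EV4 starts after EV3 ends.
No pair overlaps.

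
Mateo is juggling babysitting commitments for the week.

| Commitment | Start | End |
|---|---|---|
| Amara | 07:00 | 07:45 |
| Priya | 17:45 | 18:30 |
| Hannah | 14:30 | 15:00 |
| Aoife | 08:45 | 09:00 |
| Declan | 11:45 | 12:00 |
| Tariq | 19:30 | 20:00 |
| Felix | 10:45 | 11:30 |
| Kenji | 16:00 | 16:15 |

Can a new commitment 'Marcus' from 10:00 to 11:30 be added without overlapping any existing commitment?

Amara: ends 07:45 at or before Marcus starts 10:00 → clear.
Aoife: ends 09:00 at or before Marcus starts 10:00 → clear.
Felix: starts 10:45 before Marcus ends 11:30, and ends 11:30 after Marcus starts 10:00 → overlap.
Declan: starts 11:45 at or after Marcus ends 11:30 → clear.
Hannah: starts 14:30 at or after Marcus ends 11:30 → clear.
Kenji: starts 16:00 at or after Marcus ends 11:30 → clear.
Priya: starts 17:45 at or after Marcus ends 11:30 → clear.
Tariq: starts 19:30 at or after Marcus ends 11:30 → clear.
Marcus overlaps Felix.

No — it overlaps Felix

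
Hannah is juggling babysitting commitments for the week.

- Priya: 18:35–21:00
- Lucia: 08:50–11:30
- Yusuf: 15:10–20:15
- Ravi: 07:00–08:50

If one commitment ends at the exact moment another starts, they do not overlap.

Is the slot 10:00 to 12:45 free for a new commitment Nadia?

Ravi: ends 08:50 at or before Nadia starts 10:00 → clear.
Lucia: starts 08:50 before Nadia ends 12:45, and ends 11:30 after Nadia starts 10:00 → overlap.
Yusuf: starts 15:10 at or after Nadia ends 12:45 → clear.
Priya: starts 18:35 at or after Nadia ends 12:45 → clear.
Nadia overlaps Lucia.

No — it overlaps Lucia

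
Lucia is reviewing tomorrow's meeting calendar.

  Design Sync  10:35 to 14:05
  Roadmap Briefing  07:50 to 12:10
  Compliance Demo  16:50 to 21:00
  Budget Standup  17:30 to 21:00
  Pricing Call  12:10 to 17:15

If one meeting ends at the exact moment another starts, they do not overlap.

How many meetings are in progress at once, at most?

Sweep the timeline, counting +1 at each start and −1 at each end (ends before starts at a tie):
07:50 start Roadmap Briefing → 1
10:35 start Design Sync → 2
12:10 end Roadmap Briefing → 1
12:10 start Pricing Call → 2
14:05 end Design Sync → 1
16:50 start Compliance Demo → 2
17:15 end Pricing Call → 1
17:30 start Budget Standup → 2
21:00 end Budget Standup → 1
21:00 end Compliance Demo → 0
Peak is 2, at 10:35 (Design Sync, Roadmap Briefing).

2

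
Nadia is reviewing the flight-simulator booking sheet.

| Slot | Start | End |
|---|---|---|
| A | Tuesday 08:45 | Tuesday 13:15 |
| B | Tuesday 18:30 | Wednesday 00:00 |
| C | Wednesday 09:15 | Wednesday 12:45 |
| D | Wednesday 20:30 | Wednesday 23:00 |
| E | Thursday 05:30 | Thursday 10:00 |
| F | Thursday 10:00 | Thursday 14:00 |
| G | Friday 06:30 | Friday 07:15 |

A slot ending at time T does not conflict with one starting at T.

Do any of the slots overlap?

No

Sorted by start: A, B, C, D, E, F, G.
B starts after A ends; A is clear from here.
C starts after B ends; B is clear from here.
D starts after C ends; C is clear from here.
E starts after D ends; D is clear from here.
F starts exactly when E ends (back-to-back, no overlap); E is clear from here.
G starts after F ends.
Every pair is clear; the schedule has no overlaps.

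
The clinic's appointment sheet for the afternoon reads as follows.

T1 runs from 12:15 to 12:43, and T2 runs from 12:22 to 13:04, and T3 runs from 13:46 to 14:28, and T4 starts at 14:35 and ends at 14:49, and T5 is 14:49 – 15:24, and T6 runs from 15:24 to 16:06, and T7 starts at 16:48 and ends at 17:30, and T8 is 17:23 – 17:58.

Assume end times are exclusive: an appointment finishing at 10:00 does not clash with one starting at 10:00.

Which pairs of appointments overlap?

Sorted by start: T1, T2, T3, T4, T5, T6, T7, T8.
T2 starts before T1 ends → T1 and T2 overlap.
T3 starts after T1 ends, so nothing later overlaps T1 either.
T3 starts after T2 ends, so nothing later overlaps T2 either.
T4 starts after T3 ends, so nothing later overlaps T3 either.
T5 starts exactly when T4 ends (back-to-back, no overlap), so nothing later overlaps T4 either.
T6 starts exactly when T5 ends (back-to-back, no overlap), so nothing later overlaps T5 either.
T7 starts after T6 ends, so nothing later overlaps T6 either.
T8 starts before T7 ends → T7 and T8 overlap.

T1 & T2, T7 & T8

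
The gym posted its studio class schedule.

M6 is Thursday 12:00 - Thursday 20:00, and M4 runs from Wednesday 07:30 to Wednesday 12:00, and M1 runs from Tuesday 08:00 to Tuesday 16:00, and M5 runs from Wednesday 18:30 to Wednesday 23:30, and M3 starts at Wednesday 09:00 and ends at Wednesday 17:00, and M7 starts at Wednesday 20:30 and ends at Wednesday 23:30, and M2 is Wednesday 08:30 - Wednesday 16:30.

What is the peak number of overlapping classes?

Walk through starts and ends in time order (an end at T is processed before a start at T):
Tuesday 08:00 start M1 → 1
Tuesday 16:00 end M1 → 0
Wednesday 07:30 start M4 → 1
Wednesday 08:30 start M2 → 2
Wednesday 09:00 start M3 → 3
Wednesday 12:00 end M4 → 2
Wednesday 16:30 end M2 → 1
Wednesday 17:00 end M3 → 0
Wednesday 18:30 start M5 → 1
Wednesday 20:30 start M7 → 2
Wednesday 23:30 end M5 → 1
Wednesday 23:30 end M7 → 0
Thursday 12:00 start M6 → 1
Thursday 20:00 end M6 → 0
Peak is 3, at Wednesday 09:00 (M2, M3, M4).

3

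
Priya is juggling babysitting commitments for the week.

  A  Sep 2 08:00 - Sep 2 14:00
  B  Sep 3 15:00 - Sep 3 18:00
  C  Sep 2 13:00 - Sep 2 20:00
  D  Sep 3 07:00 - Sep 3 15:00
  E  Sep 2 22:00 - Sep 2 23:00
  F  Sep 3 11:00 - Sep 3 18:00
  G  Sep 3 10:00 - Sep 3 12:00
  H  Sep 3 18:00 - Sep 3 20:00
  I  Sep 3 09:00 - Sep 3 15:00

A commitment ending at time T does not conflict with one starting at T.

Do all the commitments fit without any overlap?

Check each pair: they overlap iff neither finishes before the other starts.
Sorted by start: A, C, E, D, I, G, F, B, H.
C starts before A ends → A and C overlap.
That's a conflict, so the schedule is not conflict-free.

No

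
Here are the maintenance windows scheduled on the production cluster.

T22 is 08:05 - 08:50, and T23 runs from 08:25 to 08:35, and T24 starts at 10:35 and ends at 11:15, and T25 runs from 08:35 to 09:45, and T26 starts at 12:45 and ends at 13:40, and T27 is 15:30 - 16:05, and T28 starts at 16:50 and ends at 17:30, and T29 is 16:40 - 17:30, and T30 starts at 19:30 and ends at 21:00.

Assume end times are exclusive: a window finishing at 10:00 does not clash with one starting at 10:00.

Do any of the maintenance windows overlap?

Yes

Sorted by start: T22, T23, T25, T24, T26, T27, T29, T28, T30.
T23 starts before T22 ends → T22 and T23 overlap.
That's a conflict, so the schedule is not conflict-free.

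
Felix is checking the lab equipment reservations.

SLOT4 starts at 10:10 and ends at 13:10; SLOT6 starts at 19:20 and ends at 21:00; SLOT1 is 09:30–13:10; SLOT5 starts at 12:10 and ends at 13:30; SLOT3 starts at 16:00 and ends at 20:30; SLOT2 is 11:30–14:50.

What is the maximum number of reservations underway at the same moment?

Sort all start/end points and keep a running count:
09:30 start SLOT1 → 1
10:10 start SLOT4 → 2
11:30 start SLOT2 → 3
12:10 start SLOT5 → 4
13:10 end SLOT1 → 3
13:10 end SLOT4 → 2
13:30 end SLOT5 → 1
14:50 end SLOT2 → 0
16:00 start SLOT3 → 1
19:20 start SLOT6 → 2
20:30 end SLOT3 → 1
21:00 end SLOT6 → 0
Peak is 4, at 12:10 (SLOT1, SLOT2, SLOT4, SLOT5).

4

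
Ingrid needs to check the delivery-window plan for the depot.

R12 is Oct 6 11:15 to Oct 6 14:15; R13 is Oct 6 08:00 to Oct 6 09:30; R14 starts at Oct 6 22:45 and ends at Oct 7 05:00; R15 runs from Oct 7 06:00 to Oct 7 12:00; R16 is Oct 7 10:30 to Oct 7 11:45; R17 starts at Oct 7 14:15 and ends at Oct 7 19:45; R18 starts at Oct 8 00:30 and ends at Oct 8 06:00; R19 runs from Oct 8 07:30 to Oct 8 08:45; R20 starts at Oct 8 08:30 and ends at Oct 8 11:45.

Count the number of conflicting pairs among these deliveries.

Two intervals overlap when each starts before the other ends.
Sorted by start: R13, R12, R14, R15, R16, R17, R18, R19, R20.
R12 starts after R13 ends, so nothing later overlaps R13 either.
R14 starts after R12 ends, so nothing later overlaps R12 either.
R15 starts after R14 ends, so nothing later overlaps R14 either.
R16 starts before R15 ends → R15 and R16 overlap.
R17 starts after R15 ends, so nothing later overlaps R15 either.
R17 starts after R16 ends, so nothing later overlaps R16 either.
R18 starts after R17 ends, so nothing later overlaps R17 either.
R19 starts after R18 ends, so nothing later overlaps R18 either.
R20 starts before R19 ends → R19 and R20 overlap.
Overlapping pairs: R15 & R16, R19 & R20 — 2 in total.

2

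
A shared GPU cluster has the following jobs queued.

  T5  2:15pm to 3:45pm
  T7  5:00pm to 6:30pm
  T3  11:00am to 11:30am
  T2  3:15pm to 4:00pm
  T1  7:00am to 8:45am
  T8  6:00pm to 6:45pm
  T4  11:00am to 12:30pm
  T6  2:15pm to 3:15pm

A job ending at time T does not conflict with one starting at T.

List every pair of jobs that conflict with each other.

T2 & T5, T3 & T4, T5 & T6, T7 & T8

Sorted by start: T1, T3, T4, T5, T6, T2, T7, T8.
T3 starts after T1 ends, so T1 has no further overlaps.
T4 starts before T3 ends → T3 and T4 overlap.
T5 starts after T3 ends, so T3 has no further overlaps.
T5 starts after T4 ends, so T4 has no further overlaps.
T6 starts before T5 ends → T5 and T6 overlap.
T2 starts before T5 ends → T5 and T2 overlap.
T7 starts after T5 ends, so T5 has no further overlaps.
T2 starts exactly when T6 ends (back-to-back, no overlap), so T6 has no further overlaps.
T7 starts after T2 ends, so T2 has no further overlaps.
T8 starts before T7 ends → T7 and T8 overlap.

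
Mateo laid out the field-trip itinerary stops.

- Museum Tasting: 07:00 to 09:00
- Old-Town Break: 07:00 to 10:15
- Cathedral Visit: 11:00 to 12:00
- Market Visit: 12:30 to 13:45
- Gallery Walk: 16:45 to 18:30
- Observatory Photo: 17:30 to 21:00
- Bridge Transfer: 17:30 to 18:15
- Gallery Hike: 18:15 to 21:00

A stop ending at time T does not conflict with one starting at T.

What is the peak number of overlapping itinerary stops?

3

Sort all start/end points and keep a running count:
07:00 start Museum Tasting → 1
07:00 start Old-Town Break → 2
09:00 end Museum Tasting → 1
10:15 end Old-Town Break → 0
11:00 start Cathedral Visit → 1
12:00 end Cathedral Visit → 0
12:30 start Market Visit → 1
13:45 end Market Visit → 0
16:45 start Gallery Walk → 1
17:30 start Bridge Transfer → 2
17:30 start Observatory Photo → 3
18:15 end Bridge Transfer → 2
18:15 start Gallery Hike → 3
18:30 end Gallery Walk → 2
21:00 end Gallery Hike → 1
21:00 end Observatory Photo → 0
Peak is 3, at 17:30 (Bridge Transfer, Gallery Walk, Observatory Photo).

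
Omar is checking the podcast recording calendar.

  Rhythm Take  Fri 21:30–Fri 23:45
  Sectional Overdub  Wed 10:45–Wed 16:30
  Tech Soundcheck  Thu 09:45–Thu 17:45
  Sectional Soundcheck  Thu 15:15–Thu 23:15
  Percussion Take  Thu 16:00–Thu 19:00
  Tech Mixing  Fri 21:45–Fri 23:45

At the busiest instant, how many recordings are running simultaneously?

3

Walk through starts and ends in time order (an end at T is processed before a start at T):
Wed 10:45 start Sectional Overdub → 1
Wed 16:30 end Sectional Overdub → 0
Thu 09:45 start Tech Soundcheck → 1
Thu 15:15 start Sectional Soundcheck → 2
Thu 16:00 start Percussion Take → 3
Thu 17:45 end Tech Soundcheck → 2
Thu 19:00 end Percussion Take → 1
Thu 23:15 end Sectional Soundcheck → 0
Fri 21:30 start Rhythm Take → 1
Fri 21:45 start Tech Mixing → 2
Fri 23:45 end Rhythm Take → 1
Fri 23:45 end Tech Mixing → 0
Peak is 3, at Thu 16:00 (Percussion Take, Sectional Soundcheck, Tech Soundcheck).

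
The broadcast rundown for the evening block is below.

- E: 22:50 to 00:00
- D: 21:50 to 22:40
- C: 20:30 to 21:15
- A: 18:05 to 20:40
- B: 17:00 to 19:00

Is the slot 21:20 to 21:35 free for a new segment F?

B: ends 19:00 at or before F starts 21:20 → clear.
A: ends 20:40 at or before F starts 21:20 → clear.
C: ends 21:15 at or before F starts 21:20 → clear.
D: starts 21:50 at or after F ends 21:35 → clear.
E: starts 22:50 at or after F ends 21:35 → clear.

Yes — the slot is free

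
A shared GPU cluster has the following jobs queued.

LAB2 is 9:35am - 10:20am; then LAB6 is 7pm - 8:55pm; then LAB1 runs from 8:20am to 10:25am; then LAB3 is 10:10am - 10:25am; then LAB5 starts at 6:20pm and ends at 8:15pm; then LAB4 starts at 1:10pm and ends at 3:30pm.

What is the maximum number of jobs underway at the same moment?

Walk through starts and ends in time order (an end at T is processed before a start at T):
8:20am start LAB1 → 1
9:35am start LAB2 → 2
10:10am start LAB3 → 3
10:20am end LAB2 → 2
10:25am end LAB1 → 1
10:25am end LAB3 → 0
1:10pm start LAB4 → 1
3:30pm end LAB4 → 0
6:20pm start LAB5 → 1
7pm start LAB6 → 2
8:15pm end LAB5 → 1
8:55pm end LAB6 → 0
Peak is 3, at 10:10am (LAB1, LAB2, LAB3).

3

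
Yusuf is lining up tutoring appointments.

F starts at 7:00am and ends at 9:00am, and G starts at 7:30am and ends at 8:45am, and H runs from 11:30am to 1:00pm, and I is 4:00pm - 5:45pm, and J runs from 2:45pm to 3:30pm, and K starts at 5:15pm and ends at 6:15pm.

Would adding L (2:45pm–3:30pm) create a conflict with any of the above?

Yes — it overlaps J

F: ends 9:00am at or before L starts 2:45pm → clear.
G: ends 8:45am at or before L starts 2:45pm → clear.
H: ends 1:00pm at or before L starts 2:45pm → clear.
J: starts 2:45pm before L ends 3:30pm, and ends 3:30pm after L starts 2:45pm → overlap.
I: starts 4:00pm at or after L ends 3:30pm → clear.
K: starts 5:15pm at or after L ends 3:30pm → clear.
L overlaps J.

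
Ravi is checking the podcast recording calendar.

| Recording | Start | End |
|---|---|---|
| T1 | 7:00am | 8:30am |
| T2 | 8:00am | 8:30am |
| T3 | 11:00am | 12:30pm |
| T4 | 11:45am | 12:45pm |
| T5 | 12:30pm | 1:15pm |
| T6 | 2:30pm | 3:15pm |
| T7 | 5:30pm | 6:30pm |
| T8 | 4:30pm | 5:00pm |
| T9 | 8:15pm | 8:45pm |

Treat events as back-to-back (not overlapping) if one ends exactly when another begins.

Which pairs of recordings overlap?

Sorted by start: T1, T2, T3, T4, T5, T6, T8, T7, T9.
T2 starts before T1 ends → T1 and T2 overlap.
T3 starts after T1 ends, so T1 has no further overlaps.
T3 starts after T2 ends, so T2 has no further overlaps.
T4 starts before T3 ends → T3 and T4 overlap.
T5 starts exactly when T3 ends (back-to-back, no overlap), so T3 has no further overlaps.
T5 starts before T4 ends → T4 and T5 overlap.
T6 starts after T4 ends, so T4 has no further overlaps.
T6 starts after T5 ends, so T5 has no further overlaps.
T8 starts after T6 ends, so T6 has no further overlaps.
T7 starts after T8 ends, so T8 has no further overlaps.
T9 starts after T7 ends.

T1 & T2, T3 & T4, T4 & T5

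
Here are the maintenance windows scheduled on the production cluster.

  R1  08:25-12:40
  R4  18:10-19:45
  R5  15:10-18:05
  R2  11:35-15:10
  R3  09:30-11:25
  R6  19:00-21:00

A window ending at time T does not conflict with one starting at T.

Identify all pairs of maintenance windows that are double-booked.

Sorted by start: R1, R3, R2, R5, R4, R6.
R3 starts before R1 ends → R1 and R3 overlap.
R2 starts before R1 ends → R1 and R2 overlap.
R5 starts after R1 ends — done with R1.
R2 starts after R3 ends — done with R3.
R5 starts exactly when R2 ends (back-to-back, no overlap) — done with R2.
R4 starts after R5 ends — done with R5.
R6 starts before R4 ends → R4 and R6 overlap.

R1 & R2, R1 & R3, R4 & R6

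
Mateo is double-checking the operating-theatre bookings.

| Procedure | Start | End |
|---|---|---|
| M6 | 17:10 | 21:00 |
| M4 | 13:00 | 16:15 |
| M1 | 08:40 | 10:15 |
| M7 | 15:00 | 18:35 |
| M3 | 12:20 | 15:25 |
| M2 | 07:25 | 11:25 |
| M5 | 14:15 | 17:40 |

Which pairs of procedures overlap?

Sorted by start: M2, M1, M3, M4, M5, M7, M6.
M1 starts before M2 ends → M2 and M1 overlap.
M3 starts after M2 ends, so nothing later overlaps M2 either.
M3 starts after M1 ends, so nothing later overlaps M1 either.
M4 starts before M3 ends → M3 and M4 overlap.
M5 starts before M3 ends → M3 and M5 overlap.
M7 starts before M3 ends → M3 and M7 overlap.
M6 starts after M3 ends.
M5 starts before M4 ends → M4 and M5 overlap.
M7 starts before M4 ends → M4 and M7 overlap.
M6 starts after M4 ends.
M7 starts before M5 ends → M5 and M7 overlap.
M6 starts before M5 ends → M5 and M6 overlap.
M6 starts before M7 ends → M7 and M6 overlap.

M1 & M2, M3 & M4, M3 & M5, M3 & M7, M4 & M5, M4 & M7, M5 & M6, M5 & M7, M6 & M7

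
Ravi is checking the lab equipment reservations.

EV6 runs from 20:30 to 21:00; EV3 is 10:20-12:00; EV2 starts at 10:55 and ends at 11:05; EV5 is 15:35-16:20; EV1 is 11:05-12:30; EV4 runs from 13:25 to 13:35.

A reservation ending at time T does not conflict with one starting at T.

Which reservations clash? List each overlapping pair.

EV1 & EV3, EV2 & EV3

Sorted by start: EV3, EV2, EV1, EV4, EV5, EV6.
EV2 starts before EV3 ends → EV3 and EV2 overlap.
EV1 starts before EV3 ends → EV3 and EV1 overlap.
EV4 starts after EV3 ends — done with EV3.
EV1 starts exactly when EV2 ends (back-to-back, no overlap) — done with EV2.
EV4 starts after EV1 ends — done with EV1.
EV5 starts after EV4 ends — done with EV4.
EV6 starts after EV5 ends.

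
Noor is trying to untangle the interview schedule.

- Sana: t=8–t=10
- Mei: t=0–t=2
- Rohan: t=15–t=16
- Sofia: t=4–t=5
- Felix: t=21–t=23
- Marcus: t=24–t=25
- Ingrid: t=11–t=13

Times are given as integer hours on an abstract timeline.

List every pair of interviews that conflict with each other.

no conflicts

Check each pair: they overlap iff neither finishes before the other starts.
Sorted by start: Mei, Sofia, Sana, Ingrid, Rohan, Felix, Marcus.
Sofia starts after Mei ends — done with Mei.
Sana starts after Sofia ends — done with Sofia.
Ingrid starts after Sana ends — done with Sana.
Rohan starts after Ingrid ends — done with Ingrid.
Felix starts after Rohan ends — done with Rohan.
Marcus starts after Felix ends.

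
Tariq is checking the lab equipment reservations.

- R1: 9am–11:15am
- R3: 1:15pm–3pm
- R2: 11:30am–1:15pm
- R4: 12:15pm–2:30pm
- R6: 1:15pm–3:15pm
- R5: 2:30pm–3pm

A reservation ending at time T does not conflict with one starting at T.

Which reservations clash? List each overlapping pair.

Sorted by start: R1, R2, R4, R3, R6, R5.
R2 starts after R1 ends; R1 is clear from here.
R4 starts before R2 ends → R2 and R4 overlap.
R3 starts exactly when R2 ends (back-to-back, no overlap); R2 is clear from here.
R3 starts before R4 ends → R4 and R3 overlap.
R6 starts before R4 ends → R4 and R6 overlap.
R5 starts exactly when R4 ends (back-to-back, no overlap).
R6 starts before R3 ends → R3 and R6 overlap.
R5 starts before R3 ends → R3 and R5 overlap.
R5 starts before R6 ends → R6 and R5 overlap.

R2 & R4, R3 & R4, R3 & R5, R3 & R6, R4 & R6, R5 & R6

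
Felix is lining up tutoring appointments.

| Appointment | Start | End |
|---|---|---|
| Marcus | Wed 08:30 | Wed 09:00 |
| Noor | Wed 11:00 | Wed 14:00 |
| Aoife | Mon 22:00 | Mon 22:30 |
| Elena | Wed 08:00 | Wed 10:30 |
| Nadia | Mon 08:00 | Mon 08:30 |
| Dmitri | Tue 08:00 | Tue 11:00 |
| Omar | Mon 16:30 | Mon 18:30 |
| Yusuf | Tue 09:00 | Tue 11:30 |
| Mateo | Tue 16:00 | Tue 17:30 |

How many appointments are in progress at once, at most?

2

Sort all start/end points and keep a running count:
Mon 08:00 start Nadia → 1
Mon 08:30 end Nadia → 0
Mon 16:30 start Omar → 1
Mon 18:30 end Omar → 0
Mon 22:00 start Aoife → 1
Mon 22:30 end Aoife → 0
Tue 08:00 start Dmitri → 1
Tue 09:00 start Yusuf → 2
Tue 11:00 end Dmitri → 1
Tue 11:30 end Yusuf → 0
Tue 16:00 start Mateo → 1
Tue 17:30 end Mateo → 0
Wed 08:00 start Elena → 1
Wed 08:30 start Marcus → 2
Wed 09:00 end Marcus → 1
Wed 10:30 end Elena → 0
Wed 11:00 start Noor → 1
Wed 14:00 end Noor → 0
Peak is 2, at Tue 09:00 (Dmitri, Yusuf).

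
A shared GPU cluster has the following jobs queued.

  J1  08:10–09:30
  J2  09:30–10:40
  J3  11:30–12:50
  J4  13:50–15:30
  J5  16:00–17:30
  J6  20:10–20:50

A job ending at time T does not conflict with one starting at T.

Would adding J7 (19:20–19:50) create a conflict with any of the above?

No — it doesn't clash with anything

J1: ends 09:30 at or before J7 starts 19:20 → clear.
J2: ends 10:40 at or before J7 starts 19:20 → clear.
J3: ends 12:50 at or before J7 starts 19:20 → clear.
J4: ends 15:30 at or before J7 starts 19:20 → clear.
J5: ends 17:30 at or before J7 starts 19:20 → clear.
J6: starts 20:10 at or after J7 ends 19:50 → clear.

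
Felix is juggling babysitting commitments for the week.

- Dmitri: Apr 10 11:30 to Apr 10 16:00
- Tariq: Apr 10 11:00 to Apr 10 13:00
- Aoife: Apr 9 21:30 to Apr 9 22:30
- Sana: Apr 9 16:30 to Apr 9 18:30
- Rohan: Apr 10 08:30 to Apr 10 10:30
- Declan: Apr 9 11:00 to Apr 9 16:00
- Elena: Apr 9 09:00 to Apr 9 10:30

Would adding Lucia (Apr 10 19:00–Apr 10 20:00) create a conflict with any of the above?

Elena: ends Apr 9 10:30 at or before Lucia starts Apr 10 19:00 → clear.
Declan: ends Apr 9 16:00 at or before Lucia starts Apr 10 19:00 → clear.
Sana: ends Apr 9 18:30 at or before Lucia starts Apr 10 19:00 → clear.
Aoife: ends Apr 9 22:30 at or before Lucia starts Apr 10 19:00 → clear.
Rohan: ends Apr 10 10:30 at or before Lucia starts Apr 10 19:00 → clear.
Tariq: ends Apr 10 13:00 at or before Lucia starts Apr 10 19:00 → clear.
Dmitri: ends Apr 10 16:00 at or before Lucia starts Apr 10 19:00 → clear.

No — it doesn't clash with anything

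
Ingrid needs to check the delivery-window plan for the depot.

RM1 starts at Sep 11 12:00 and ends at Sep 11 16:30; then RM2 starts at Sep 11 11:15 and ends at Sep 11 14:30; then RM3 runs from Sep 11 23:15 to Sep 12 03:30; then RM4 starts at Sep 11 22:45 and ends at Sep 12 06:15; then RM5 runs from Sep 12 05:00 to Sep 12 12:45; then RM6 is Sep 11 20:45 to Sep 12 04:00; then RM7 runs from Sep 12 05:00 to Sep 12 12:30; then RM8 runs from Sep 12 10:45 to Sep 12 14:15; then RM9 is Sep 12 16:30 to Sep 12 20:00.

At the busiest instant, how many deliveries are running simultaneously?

3

Sweep the timeline, counting +1 at each start and −1 at each end (ends before starts at a tie):
Sep 11 11:15 start RM2 → 1
Sep 11 12:00 start RM1 → 2
Sep 11 14:30 end RM2 → 1
Sep 11 16:30 end RM1 → 0
Sep 11 20:45 start RM6 → 1
Sep 11 22:45 start RM4 → 2
Sep 11 23:15 start RM3 → 3
Sep 12 03:30 end RM3 → 2
Sep 12 04:00 end RM6 → 1
Sep 12 05:00 start RM5 → 2
Sep 12 05:00 start RM7 → 3
Sep 12 06:15 end RM4 → 2
Sep 12 10:45 start RM8 → 3
Sep 12 12:30 end RM7 → 2
Sep 12 12:45 end RM5 → 1
Sep 12 14:15 end RM8 → 0
Sep 12 16:30 start RM9 → 1
Sep 12 20:00 end RM9 → 0
Peak is 3, at Sep 11 23:15 (RM3, RM4, RM6).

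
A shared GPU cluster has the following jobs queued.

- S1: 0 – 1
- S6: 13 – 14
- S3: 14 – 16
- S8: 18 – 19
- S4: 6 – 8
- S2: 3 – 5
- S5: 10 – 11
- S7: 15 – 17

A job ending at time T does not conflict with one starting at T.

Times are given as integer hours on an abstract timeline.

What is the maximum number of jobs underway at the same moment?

Sort all start/end points and keep a running count:
0 start S1 → 1
1 end S1 → 0
3 start S2 → 1
5 end S2 → 0
6 start S4 → 1
8 end S4 → 0
10 start S5 → 1
11 end S5 → 0
13 start S6 → 1
14 end S6 → 0
14 start S3 → 1
15 start S7 → 2
16 end S3 → 1
17 end S7 → 0
18 start S8 → 1
19 end S8 → 0
Peak is 2, at 15 (S3, S7).

2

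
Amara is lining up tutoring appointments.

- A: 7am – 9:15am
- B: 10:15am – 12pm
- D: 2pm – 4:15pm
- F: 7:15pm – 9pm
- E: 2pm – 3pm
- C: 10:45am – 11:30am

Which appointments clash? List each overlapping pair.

Two intervals overlap when each starts before the other ends.
Sorted by start: A, B, C, D, E, F.
B starts after A ends; A is clear from here.
C starts before B ends → B and C overlap.
D starts after B ends; B is clear from here.
D starts after C ends; C is clear from here.
E starts before D ends → D and E overlap.
F starts after D ends.
F starts after E ends.

B & C, D & E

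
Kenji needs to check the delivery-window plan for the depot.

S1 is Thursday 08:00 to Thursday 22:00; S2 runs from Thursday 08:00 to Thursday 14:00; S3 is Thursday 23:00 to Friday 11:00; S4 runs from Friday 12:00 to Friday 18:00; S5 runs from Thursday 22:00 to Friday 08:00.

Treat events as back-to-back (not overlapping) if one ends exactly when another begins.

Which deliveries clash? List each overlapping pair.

Check each pair: they overlap iff neither finishes before the other starts.
Sorted by start: S1, S2, S5, S3, S4.
S2 starts before S1 ends → S1 and S2 overlap.
S5 starts exactly when S1 ends (back-to-back, no overlap) — done with S1.
S5 starts after S2 ends — done with S2.
S3 starts before S5 ends → S5 and S3 overlap.
S4 starts after S5 ends.
S4 starts after S3 ends.

S1 & S2, S3 & S5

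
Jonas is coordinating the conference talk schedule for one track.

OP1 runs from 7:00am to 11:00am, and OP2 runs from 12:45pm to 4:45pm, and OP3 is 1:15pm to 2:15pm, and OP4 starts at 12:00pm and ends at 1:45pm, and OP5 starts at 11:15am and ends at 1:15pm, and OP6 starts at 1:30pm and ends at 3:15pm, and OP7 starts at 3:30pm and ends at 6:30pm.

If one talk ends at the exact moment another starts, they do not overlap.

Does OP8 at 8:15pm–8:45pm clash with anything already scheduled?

OP1: ends 11:00am at or before OP8 starts 8:15pm → clear.
OP5: ends 1:15pm at or before OP8 starts 8:15pm → clear.
OP4: ends 1:45pm at or before OP8 starts 8:15pm → clear.
OP2: ends 4:45pm at or before OP8 starts 8:15pm → clear.
OP3: ends 2:15pm at or before OP8 starts 8:15pm → clear.
OP6: ends 3:15pm at or before OP8 starts 8:15pm → clear.
OP7: ends 6:30pm at or before OP8 starts 8:15pm → clear.

No — it doesn't clash with anything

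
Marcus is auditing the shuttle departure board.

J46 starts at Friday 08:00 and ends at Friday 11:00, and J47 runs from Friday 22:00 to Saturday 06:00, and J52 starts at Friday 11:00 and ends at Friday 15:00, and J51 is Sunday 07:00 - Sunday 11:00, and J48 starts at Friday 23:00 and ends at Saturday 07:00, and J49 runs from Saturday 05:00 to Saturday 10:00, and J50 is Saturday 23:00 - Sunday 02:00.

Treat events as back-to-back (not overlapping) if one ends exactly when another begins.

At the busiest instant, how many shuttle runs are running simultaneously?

Walk through starts and ends in time order (an end at T is processed before a start at T):
Friday 08:00 start J46 → 1
Friday 11:00 end J46 → 0
Friday 11:00 start J52 → 1
Friday 15:00 end J52 → 0
Friday 22:00 start J47 → 1
Friday 23:00 start J48 → 2
Saturday 05:00 start J49 → 3
Saturday 06:00 end J47 → 2
Saturday 07:00 end J48 → 1
Saturday 10:00 end J49 → 0
Saturday 23:00 start J50 → 1
Sunday 02:00 end J50 → 0
Sunday 07:00 start J51 → 1
Sunday 11:00 end J51 → 0
Peak is 3, at Saturday 05:00 (J47, J48, J49).

3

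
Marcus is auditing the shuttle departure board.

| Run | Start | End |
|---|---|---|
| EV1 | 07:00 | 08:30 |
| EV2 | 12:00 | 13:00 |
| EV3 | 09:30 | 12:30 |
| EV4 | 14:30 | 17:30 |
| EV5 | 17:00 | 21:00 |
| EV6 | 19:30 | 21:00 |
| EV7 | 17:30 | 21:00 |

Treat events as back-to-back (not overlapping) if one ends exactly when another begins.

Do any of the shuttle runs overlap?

Sorted by start: EV1, EV3, EV2, EV4, EV5, EV7, EV6.
EV3 starts after EV1 ends, so nothing later overlaps EV1 either.
EV2 starts before EV3 ends → EV3 and EV2 overlap.
That's a conflict, so the schedule is not conflict-free.

Yes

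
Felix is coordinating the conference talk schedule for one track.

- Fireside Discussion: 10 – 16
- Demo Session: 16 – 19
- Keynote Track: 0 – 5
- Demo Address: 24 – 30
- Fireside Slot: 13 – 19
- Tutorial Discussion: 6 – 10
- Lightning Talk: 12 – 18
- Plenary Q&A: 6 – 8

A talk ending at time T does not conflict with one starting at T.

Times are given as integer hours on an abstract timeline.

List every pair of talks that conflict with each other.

Two intervals overlap when each starts before the other ends.
Sorted by start: Keynote Track, Tutorial Discussion, Plenary Q&A, Fireside Discussion, Lightning Talk, Fireside Slot, Demo Session, Demo Address.
Tutorial Discussion starts after Keynote Track ends; Keynote Track is clear from here.
Plenary Q&A starts before Tutorial Discussion ends → Tutorial Discussion and Plenary Q&A overlap.
Fireside Discussion starts exactly when Tutorial Discussion ends (back-to-back, no overlap); Tutorial Discussion is clear from here.
Fireside Discussion starts after Plenary Q&A ends; Plenary Q&A is clear from here.
Lightning Talk starts before Fireside Discussion ends → Fireside Discussion and Lightning Talk overlap.
Fireside Slot starts before Fireside Discussion ends → Fireside Discussion and Fireside Slot overlap.
Demo Session starts exactly when Fireside Discussion ends (back-to-back, no overlap); Fireside Discussion is clear from here.
Fireside Slot starts before Lightning Talk ends → Lightning Talk and Fireside Slot overlap.
Demo Session starts before Lightning Talk ends → Lightning Talk and Demo Session overlap.
Demo Address starts after Lightning Talk ends.
Demo Session starts before Fireside Slot ends → Fireside Slot and Demo Session overlap.
Demo Address starts after Fireside Slot ends.
Demo Address starts after Demo Session ends.

Demo Session & Fireside Slot, Demo Session & Lightning Talk, Fireside Discussion & Fireside Slot, Fireside Discussion & Lightning Talk, Fireside Slot & Lightning Talk, Plenary Q&A & Tutorial Discussion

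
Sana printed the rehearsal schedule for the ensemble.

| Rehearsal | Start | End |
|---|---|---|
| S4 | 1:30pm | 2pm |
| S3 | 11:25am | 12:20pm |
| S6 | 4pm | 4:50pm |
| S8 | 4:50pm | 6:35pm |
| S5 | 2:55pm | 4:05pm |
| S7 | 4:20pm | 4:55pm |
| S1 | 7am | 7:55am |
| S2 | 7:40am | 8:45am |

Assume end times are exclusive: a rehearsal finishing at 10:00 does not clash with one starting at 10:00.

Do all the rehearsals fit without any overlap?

Two intervals overlap when each starts before the other ends.
Sorted by start: S1, S2, S3, S4, S5, S6, S7, S8.
S2 starts before S1 ends → S1 and S2 overlap.
That's a conflict, so the schedule is not conflict-free.

No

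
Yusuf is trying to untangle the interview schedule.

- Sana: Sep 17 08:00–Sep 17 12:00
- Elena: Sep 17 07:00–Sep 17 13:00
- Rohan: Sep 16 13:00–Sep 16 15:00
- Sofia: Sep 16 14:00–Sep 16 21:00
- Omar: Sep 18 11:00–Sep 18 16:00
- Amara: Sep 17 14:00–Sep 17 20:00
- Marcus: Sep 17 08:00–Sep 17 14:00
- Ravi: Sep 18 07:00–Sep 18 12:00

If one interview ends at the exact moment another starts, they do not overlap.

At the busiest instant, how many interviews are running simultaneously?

Sort all start/end points and keep a running count:
Sep 16 13:00 start Rohan → 1
Sep 16 14:00 start Sofia → 2
Sep 16 15:00 end Rohan → 1
Sep 16 21:00 end Sofia → 0
Sep 17 07:00 start Elena → 1
Sep 17 08:00 start Marcus → 2
Sep 17 08:00 start Sana → 3
Sep 17 12:00 end Sana → 2
Sep 17 13:00 end Elena → 1
Sep 17 14:00 end Marcus → 0
Sep 17 14:00 start Amara → 1
Sep 17 20:00 end Amara → 0
Sep 18 07:00 start Ravi → 1
Sep 18 11:00 start Omar → 2
Sep 18 12:00 end Ravi → 1
Sep 18 16:00 end Omar → 0
Peak is 3, at Sep 17 08:00 (Elena, Marcus, Sana).

3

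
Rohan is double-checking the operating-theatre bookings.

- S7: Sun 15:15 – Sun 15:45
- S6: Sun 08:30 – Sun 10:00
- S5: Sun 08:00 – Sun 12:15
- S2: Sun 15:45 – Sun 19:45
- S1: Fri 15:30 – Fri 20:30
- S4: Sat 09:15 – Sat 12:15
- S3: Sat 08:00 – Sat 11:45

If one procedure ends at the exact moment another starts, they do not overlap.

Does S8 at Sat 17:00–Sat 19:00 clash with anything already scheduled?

S1: ends Fri 20:30 at or before S8 starts Sat 17:00 → clear.
S3: ends Sat 11:45 at or before S8 starts Sat 17:00 → clear.
S4: ends Sat 12:15 at or before S8 starts Sat 17:00 → clear.
S5: starts Sun 08:00 at or after S8 ends Sat 19:00 → clear.
S6: starts Sun 08:30 at or after S8 ends Sat 19:00 → clear.
S7: starts Sun 15:15 at or after S8 ends Sat 19:00 → clear.
S2: starts Sun 15:45 at or after S8 ends Sat 19:00 → clear.

No — it doesn't clash with anything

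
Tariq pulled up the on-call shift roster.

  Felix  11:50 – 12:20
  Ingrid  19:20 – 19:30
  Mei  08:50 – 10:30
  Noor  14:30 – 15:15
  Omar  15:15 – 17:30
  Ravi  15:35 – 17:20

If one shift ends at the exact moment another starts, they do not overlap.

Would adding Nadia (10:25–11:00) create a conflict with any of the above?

Yes — it overlaps Mei

Mei: starts 08:50 before Nadia ends 11:00, and ends 10:30 after Nadia starts 10:25 → overlap.
Felix: starts 11:50 at or after Nadia ends 11:00 → clear.
Noor: starts 14:30 at or after Nadia ends 11:00 → clear.
Omar: starts 15:15 at or after Nadia ends 11:00 → clear.
Ravi: starts 15:35 at or after Nadia ends 11:00 → clear.
Ingrid: starts 19:20 at or after Nadia ends 11:00 → clear.
Nadia overlaps Mei.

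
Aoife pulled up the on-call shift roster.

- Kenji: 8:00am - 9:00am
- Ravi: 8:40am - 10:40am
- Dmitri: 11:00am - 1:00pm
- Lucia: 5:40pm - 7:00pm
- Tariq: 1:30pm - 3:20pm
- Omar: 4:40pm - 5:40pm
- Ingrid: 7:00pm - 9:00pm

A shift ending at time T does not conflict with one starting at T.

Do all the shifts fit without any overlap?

Sorted by start: Kenji, Ravi, Dmitri, Tariq, Omar, Lucia, Ingrid.
Ravi starts before Kenji ends → Kenji and Ravi overlap.
That's a conflict, so the schedule is not conflict-free.

No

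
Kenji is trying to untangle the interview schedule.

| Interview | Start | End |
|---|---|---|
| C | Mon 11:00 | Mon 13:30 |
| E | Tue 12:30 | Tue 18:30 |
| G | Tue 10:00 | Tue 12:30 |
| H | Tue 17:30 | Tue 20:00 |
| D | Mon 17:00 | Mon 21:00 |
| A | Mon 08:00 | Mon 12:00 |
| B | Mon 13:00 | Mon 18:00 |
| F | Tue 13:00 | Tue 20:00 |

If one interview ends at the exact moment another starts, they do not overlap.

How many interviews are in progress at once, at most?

3

Sort all start/end points and keep a running count:
Mon 08:00 start A → 1
Mon 11:00 start C → 2
Mon 12:00 end A → 1
Mon 13:00 start B → 2
Mon 13:30 end C → 1
Mon 17:00 start D → 2
Mon 18:00 end B → 1
Mon 21:00 end D → 0
Tue 10:00 start G → 1
Tue 12:30 end G → 0
Tue 12:30 start E → 1
Tue 13:00 start F → 2
Tue 17:30 start H → 3
Tue 18:30 end E → 2
Tue 20:00 end F → 1
Tue 20:00 end H → 0
Peak is 3, at Tue 17:30 (E, F, H).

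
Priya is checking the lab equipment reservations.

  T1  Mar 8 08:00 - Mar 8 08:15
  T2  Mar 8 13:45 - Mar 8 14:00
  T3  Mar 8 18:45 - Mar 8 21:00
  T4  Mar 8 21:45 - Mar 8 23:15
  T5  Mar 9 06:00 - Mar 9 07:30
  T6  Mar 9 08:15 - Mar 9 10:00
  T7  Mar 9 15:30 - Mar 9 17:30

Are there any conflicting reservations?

Sorted by start: T1, T2, T3, T4, T5, T6, T7.
T2 starts after T1 ends, so nothing later overlaps T1 either.
T3 starts after T2 ends, so nothing later overlaps T2 either.
T4 starts after T3 ends, so nothing later overlaps T3 either.
T5 starts after T4 ends, so nothing later overlaps T4 either.
T6 starts after T5 ends, so nothing later overlaps T5 either.
T7 starts after T6 ends.
Every pair is clear; the schedule has no overlaps.

No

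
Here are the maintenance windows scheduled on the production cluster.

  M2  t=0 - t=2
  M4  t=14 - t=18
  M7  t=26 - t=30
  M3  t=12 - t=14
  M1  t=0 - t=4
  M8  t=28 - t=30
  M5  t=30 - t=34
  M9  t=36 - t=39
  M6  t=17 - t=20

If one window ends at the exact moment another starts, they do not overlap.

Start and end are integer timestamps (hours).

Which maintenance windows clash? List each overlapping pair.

M1 & M2, M4 & M6, M7 & M8

Sorted by start: M1, M2, M3, M4, M6, M7, M8, M5, M9.
M2 starts before M1 ends → M1 and M2 overlap.
M3 starts after M1 ends, so nothing later overlaps M1 either.
M3 starts after M2 ends, so nothing later overlaps M2 either.
M4 starts exactly when M3 ends (back-to-back, no overlap), so nothing later overlaps M3 either.
M6 starts before M4 ends → M4 and M6 overlap.
M7 starts after M4 ends, so nothing later overlaps M4 either.
M7 starts after M6 ends, so nothing later overlaps M6 either.
M8 starts before M7 ends → M7 and M8 overlap.
M5 starts exactly when M7 ends (back-to-back, no overlap), so nothing later overlaps M7 either.
M5 starts exactly when M8 ends (back-to-back, no overlap), so nothing later overlaps M8 either.
M9 starts after M5 ends.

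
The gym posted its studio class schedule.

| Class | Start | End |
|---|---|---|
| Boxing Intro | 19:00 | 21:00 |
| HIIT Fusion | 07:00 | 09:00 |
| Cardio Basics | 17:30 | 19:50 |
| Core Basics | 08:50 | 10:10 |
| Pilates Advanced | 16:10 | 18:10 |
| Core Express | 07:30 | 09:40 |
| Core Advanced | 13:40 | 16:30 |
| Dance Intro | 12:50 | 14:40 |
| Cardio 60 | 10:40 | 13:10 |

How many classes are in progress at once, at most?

Sweep the timeline, counting +1 at each start and −1 at each end (ends before starts at a tie):
07:00 start HIIT Fusion → 1
07:30 start Core Express → 2
08:50 start Core Basics → 3
09:00 end HIIT Fusion → 2
09:40 end Core Express → 1
10:10 end Core Basics → 0
10:40 start Cardio 60 → 1
12:50 start Dance Intro → 2
13:10 end Cardio 60 → 1
13:40 start Core Advanced → 2
14:40 end Dance Intro → 1
16:10 start Pilates Advanced → 2
16:30 end Core Advanced → 1
17:30 start Cardio Basics → 2
18:10 end Pilates Advanced → 1
19:00 start Boxing Intro → 2
19:50 end Cardio Basics → 1
21:00 end Boxing Intro → 0
Peak is 3, at 08:50 (Core Basics, Core Express, HIIT Fusion).

3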